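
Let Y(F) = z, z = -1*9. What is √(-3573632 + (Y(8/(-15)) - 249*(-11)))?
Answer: I*√3570902 ≈ 1889.7*I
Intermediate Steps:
z = -9
Y(F) = -9
√(-3573632 + (Y(8/(-15)) - 249*(-11))) = √(-3573632 + (-9 - 249*(-11))) = √(-3573632 + (-9 + 2739)) = √(-3573632 + 2730) = √(-3570902) = I*√3570902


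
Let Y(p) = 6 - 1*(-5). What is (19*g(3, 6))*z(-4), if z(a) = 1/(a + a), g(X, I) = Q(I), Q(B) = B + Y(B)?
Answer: -323/8 ≈ -40.375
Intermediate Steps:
Y(p) = 11 (Y(p) = 6 + 5 = 11)
Q(B) = 11 + B (Q(B) = B + 11 = 11 + B)
g(X, I) = 11 + I
z(a) = 1/(2*a)
(19*g(3, 6))*z(-4) = (19*(11 + 6))*((1/2)/(-4)) = (19*17)*((1/2)*(-1/4)) = 323*(-1/8) = -323/8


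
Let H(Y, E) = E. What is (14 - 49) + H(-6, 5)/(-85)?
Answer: -596/17 ≈ -35.059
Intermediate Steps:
(14 - 49) + H(-6, 5)/(-85) = (14 - 49) + 5/(-85) = -35 + 5*(-1/85) = -35 - 1/17 = -596/17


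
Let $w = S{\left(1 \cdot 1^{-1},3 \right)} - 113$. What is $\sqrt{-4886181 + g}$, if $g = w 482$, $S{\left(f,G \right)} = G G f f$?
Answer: $7 i \sqrt{100741} \approx 2221.8 i$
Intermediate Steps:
$S{\left(f,G \right)} = G^{2} f^{2}$ ($S{\left(f,G \right)} = G G f^{2} = G^{2} f^{2}$)
$w = -104$ ($w = 3^{2} \left(1 \cdot 1^{-1}\right)^{2} - 113 = 9 \left(1 \cdot 1\right)^{2} - 113 = 9 \cdot 1^{2} - 113 = 9 \cdot 1 - 113 = 9 - 113 = -104$)
$g = -50128$ ($g = \left(-104\right) 482 = -50128$)
$\sqrt{-4886181 + g} = \sqrt{-4886181 - 50128} = \sqrt{-4936309} = 7 i \sqrt{100741}$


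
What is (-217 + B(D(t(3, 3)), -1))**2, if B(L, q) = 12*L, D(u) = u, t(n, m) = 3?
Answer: 32761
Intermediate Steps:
(-217 + B(D(t(3, 3)), -1))**2 = (-217 + 12*3)**2 = (-217 + 36)**2 = (-181)**2 = 32761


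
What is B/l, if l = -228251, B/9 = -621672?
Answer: 5595048/228251 ≈ 24.513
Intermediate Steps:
B = -5595048 (B = 9*(-621672) = -5595048)
B/l = -5595048/(-228251) = -5595048*(-1/228251) = 5595048/228251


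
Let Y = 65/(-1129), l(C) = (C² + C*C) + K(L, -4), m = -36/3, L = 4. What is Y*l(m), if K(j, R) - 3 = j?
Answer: -19175/1129 ≈ -16.984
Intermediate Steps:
K(j, R) = 3 + j
m = -12 (m = -36*⅓ = -12)
l(C) = 7 + 2*C² (l(C) = (C² + C*C) + (3 + 4) = (C² + C²) + 7 = 2*C² + 7 = 7 + 2*C²)
Y = -65/1129 (Y = 65*(-1/1129) = -65/1129 ≈ -0.057573)
Y*l(m) = -65*(7 + 2*(-12)²)/1129 = -65*(7 + 2*144)/1129 = -65*(7 + 288)/1129 = -65/1129*295 = -19175/1129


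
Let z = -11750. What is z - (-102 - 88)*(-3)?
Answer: -12320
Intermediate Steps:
z - (-102 - 88)*(-3) = -11750 - (-102 - 88)*(-3) = -11750 - (-190)*(-3) = -11750 - 1*570 = -11750 - 570 = -12320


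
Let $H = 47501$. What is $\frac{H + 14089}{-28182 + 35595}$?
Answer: $\frac{20530}{2471} \approx 8.3084$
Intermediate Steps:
$\frac{H + 14089}{-28182 + 35595} = \frac{47501 + 14089}{-28182 + 35595} = \frac{61590}{7413} = 61590 \cdot \frac{1}{7413} = \frac{20530}{2471}$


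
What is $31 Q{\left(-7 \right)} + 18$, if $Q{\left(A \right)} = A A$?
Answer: $1537$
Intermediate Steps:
$Q{\left(A \right)} = A^{2}$
$31 Q{\left(-7 \right)} + 18 = 31 \left(-7\right)^{2} + 18 = 31 \cdot 49 + 18 = 1519 + 18 = 1537$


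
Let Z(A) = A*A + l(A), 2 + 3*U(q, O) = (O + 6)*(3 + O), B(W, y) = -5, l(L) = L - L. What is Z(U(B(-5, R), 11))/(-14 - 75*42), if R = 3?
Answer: -13924/7119 ≈ -1.9559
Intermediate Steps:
l(L) = 0
U(q, O) = -⅔ + (3 + O)*(6 + O)/3 (U(q, O) = -⅔ + ((O + 6)*(3 + O))/3 = -⅔ + ((6 + O)*(3 + O))/3 = -⅔ + ((3 + O)*(6 + O))/3 = -⅔ + (3 + O)*(6 + O)/3)
Z(A) = A² (Z(A) = A*A + 0 = A² + 0 = A²)
Z(U(B(-5, R), 11))/(-14 - 75*42) = (16/3 + 3*11 + (⅓)*11²)²/(-14 - 75*42) = (16/3 + 33 + (⅓)*121)²/(-14 - 3150) = (16/3 + 33 + 121/3)²/(-3164) = (236/3)²*(-1/3164) = (55696/9)*(-1/3164) = -13924/7119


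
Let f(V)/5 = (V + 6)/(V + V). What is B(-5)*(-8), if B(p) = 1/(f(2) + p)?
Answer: -8/5 ≈ -1.6000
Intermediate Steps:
f(V) = 5*(6 + V)/(2*V) (f(V) = 5*((V + 6)/(V + V)) = 5*((6 + V)/((2*V))) = 5*((6 + V)*(1/(2*V))) = 5*((6 + V)/(2*V)) = 5*(6 + V)/(2*V))
B(p) = 1/(10 + p) (B(p) = 1/((5/2 + 15/2) + p) = 1/(10 + p))
B(-5)*(-8) = -8/(10 - 5) = -8/5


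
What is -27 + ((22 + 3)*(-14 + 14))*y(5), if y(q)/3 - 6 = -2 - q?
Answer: -27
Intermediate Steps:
y(q) = 12 - 3*q (y(q) = 18 + 3*(-2 - q) = 18 + (-6 - 3*q) = 12 - 3*q)
-27 + ((22 + 3)*(-14 + 14))*y(5) = -27 + ((22 + 3)*(-14 + 14))*(12 - 3*5) = -27 + (25*0)*(12 - 15) = -27 + 0*(-3) = -27 + 0 = -27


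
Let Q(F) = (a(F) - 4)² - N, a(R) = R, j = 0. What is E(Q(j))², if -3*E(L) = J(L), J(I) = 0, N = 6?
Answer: 0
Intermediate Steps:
Q(F) = -6 + (-4 + F)² (Q(F) = (F - 4)² - 1*6 = (-4 + F)² - 6 = -6 + (-4 + F)²)
E(L) = 0 (E(L) = -⅓*0 = 0)
E(Q(j))² = 0² = 0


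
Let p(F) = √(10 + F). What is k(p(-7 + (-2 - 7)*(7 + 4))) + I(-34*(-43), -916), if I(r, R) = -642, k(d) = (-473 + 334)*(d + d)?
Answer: -642 - 1112*I*√6 ≈ -642.0 - 2723.8*I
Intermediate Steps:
k(d) = -278*d
k(p(-7 + (-2 - 7)*(7 + 4))) + I(-34*(-43), -916) = -278*√(10 + (-7 + (-2 - 7)*(7 + 4))) - 642 = -278*√(10 + (-7 - 9*11)) - 642 = -278*√(10 + (-7 - 99)) - 642 = -278*√(10 - 106) - 642 = -1112*I*√6 - 642 = -642 - 1112*I*√6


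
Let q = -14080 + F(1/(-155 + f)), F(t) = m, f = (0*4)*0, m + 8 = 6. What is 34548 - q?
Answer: 48630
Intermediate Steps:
m = -2 (m = -8 + 6 = -2)
f = 0 (f = 0*0 = 0)
F(t) = -2
q = -14082 (q = -14080 - 2 = -14082)
34548 - q = 34548 - 1*(-14082) = 34548 + 14082 = 48630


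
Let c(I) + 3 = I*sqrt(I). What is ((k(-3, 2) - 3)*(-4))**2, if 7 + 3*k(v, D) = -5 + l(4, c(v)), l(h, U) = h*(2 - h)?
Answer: 13456/9 ≈ 1495.1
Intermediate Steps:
c(I) = -3 + I**(3/2) (c(I) = -3 + I*sqrt(I) = -3 + I**(3/2))
k(v, D) = -20/3 (k(v, D) = -7/3 + (-5 + 4*(2 - 1*4))/3 = -7/3 + (-5 + 4*(2 - 4))/3 = -7/3 + (-5 + 4*(-2))/3 = -7/3 + (-5 - 8)/3 = -7/3 + (1/3)*(-13) = -7/3 - 13/3 = -20/3)
((k(-3, 2) - 3)*(-4))**2 = ((-20/3 - 3)*(-4))**2 = (-29/3*(-4))**2 = (116/3)**2 = 13456/9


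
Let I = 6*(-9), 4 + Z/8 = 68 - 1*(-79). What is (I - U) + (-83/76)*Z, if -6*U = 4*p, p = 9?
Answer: -24650/19 ≈ -1297.4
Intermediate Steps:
U = -6 (U = -2*9/3 = -1/6*36 = -6)
Z = 1144 (Z = -32 + 8*(68 - 1*(-79)) = -32 + 8*(68 + 79) = -32 + 8*147 = -32 + 1176 = 1144)
I = -54
(I - U) + (-83/76)*Z = (-54 - 1*(-6)) - 83/76*1144 = (-54 + 6) - 83*1/76*1144 = -48 - 83/76*1144 = -48 - 23738/19 = -24650/19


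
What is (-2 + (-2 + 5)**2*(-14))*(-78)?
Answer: 9984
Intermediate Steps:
(-2 + (-2 + 5)**2*(-14))*(-78) = (-2 + 3**2*(-14))*(-78) = (-2 + 9*(-14))*(-78) = (-2 - 126)*(-78) = -128*(-78) = 9984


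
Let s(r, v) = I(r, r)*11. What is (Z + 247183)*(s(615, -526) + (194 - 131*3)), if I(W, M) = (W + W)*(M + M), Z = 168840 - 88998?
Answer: 5442252269525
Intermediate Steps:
Z = 79842
I(W, M) = 4*M*W (I(W, M) = (2*W)*(2*M) = 4*M*W)
s(r, v) = 44*r² (s(r, v) = (4*r*r)*11 = (4*r²)*11 = 44*r²)
(Z + 247183)*(s(615, -526) + (194 - 131*3)) = (79842 + 247183)*(44*615² + (194 - 131*3)) = 327025*(44*378225 + (194 - 393)) = 327025*(16641900 - 199) = 327025*16641701 = 5442252269525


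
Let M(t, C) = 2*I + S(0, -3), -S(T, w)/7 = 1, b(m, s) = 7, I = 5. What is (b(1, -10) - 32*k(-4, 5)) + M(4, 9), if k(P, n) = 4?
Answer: -118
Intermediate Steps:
S(T, w) = -7 (S(T, w) = -7*1 = -7)
M(t, C) = 3 (M(t, C) = 2*5 - 7 = 10 - 7 = 3)
(b(1, -10) - 32*k(-4, 5)) + M(4, 9) = (7 - 32*4) + 3 = (7 - 128) + 3 = -121 + 3 = -118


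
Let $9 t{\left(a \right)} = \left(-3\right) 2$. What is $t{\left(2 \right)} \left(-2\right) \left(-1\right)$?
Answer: $- \frac{4}{3} \approx -1.3333$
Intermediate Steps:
$t{\left(a \right)} = - \frac{2}{3}$ ($t{\left(a \right)} = \frac{\left(-3\right) 2}{9} = \frac{1}{9} \left(-6\right) = - \frac{2}{3}$)
$t{\left(2 \right)} \left(-2\right) \left(-1\right) = \left(- \frac{2}{3}\right) \left(-2\right) \left(-1\right) = \frac{4}{3} \left(-1\right) = - \frac{4}{3}$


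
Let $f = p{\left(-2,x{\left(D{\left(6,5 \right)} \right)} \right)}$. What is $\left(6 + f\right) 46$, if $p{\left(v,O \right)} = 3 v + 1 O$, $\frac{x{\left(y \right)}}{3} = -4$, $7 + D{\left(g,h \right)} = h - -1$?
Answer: $-552$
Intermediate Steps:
$D{\left(g,h \right)} = -6 + h$ ($D{\left(g,h \right)} = -7 + \left(h - -1\right) = -7 + \left(h + 1\right) = -7 + \left(1 + h\right) = -6 + h$)
$x{\left(y \right)} = -12$ ($x{\left(y \right)} = 3 \left(-4\right) = -12$)
$p{\left(v,O \right)} = O + 3 v$ ($p{\left(v,O \right)} = 3 v + O = O + 3 v$)
$f = -18$ ($f = -12 + 3 \left(-2\right) = -12 - 6 = -18$)
$\left(6 + f\right) 46 = \left(6 - 18\right) 46 = \left(-12\right) 46 = -552$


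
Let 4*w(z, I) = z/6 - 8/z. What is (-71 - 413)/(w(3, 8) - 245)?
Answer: 11616/5893 ≈ 1.9712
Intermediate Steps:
w(z, I) = -2/z + z/24 (w(z, I) = (z/6 - 8/z)/4 = (-8/z + z/6)/4 = -2/z + z/24)
(-71 - 413)/(w(3, 8) - 245) = (-71 - 413)/((-2/3 + (1/24)*3) - 245) = -484/((-2*⅓ + ⅛) - 245) = -484/((-⅔ + ⅛) - 245) = -484/(-13/24 - 245) = -484/(-5893/24) = -484*(-24/5893) = 11616/5893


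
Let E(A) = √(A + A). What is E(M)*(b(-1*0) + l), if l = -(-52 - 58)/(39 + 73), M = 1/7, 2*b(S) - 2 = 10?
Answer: 391*√14/392 ≈ 3.7321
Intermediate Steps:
b(S) = 6 (b(S) = 1 + (½)*10 = 1 + 5 = 6)
M = ⅐ ≈ 0.14286
E(A) = √2*√A (E(A) = √(2*A) = √2*√A)
l = 55/56 (l = -(-110)/112 = -1*(-55/56) = 55/56 ≈ 0.98214)
E(M)*(b(-1*0) + l) = (√2*√(⅐))*(6 + 55/56) = (√2*(√7/7))*(391/56) = (√14/7)*(391/56) = 391*√14/392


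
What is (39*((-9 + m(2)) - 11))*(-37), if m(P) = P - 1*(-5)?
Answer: 18759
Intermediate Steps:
m(P) = 5 + P (m(P) = P + 5 = 5 + P)
(39*((-9 + m(2)) - 11))*(-37) = (39*((-9 + (5 + 2)) - 11))*(-37) = (39*((-9 + 7) - 11))*(-37) = (39*(-2 - 11))*(-37) = (39*(-13))*(-37) = -507*(-37) = 18759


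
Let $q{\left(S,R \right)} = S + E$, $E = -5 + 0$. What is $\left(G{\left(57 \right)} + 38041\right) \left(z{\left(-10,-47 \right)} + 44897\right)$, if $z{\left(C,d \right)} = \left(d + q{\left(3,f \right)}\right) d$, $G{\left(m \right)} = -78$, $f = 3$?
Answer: $1791853600$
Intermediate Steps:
$E = -5$
$q{\left(S,R \right)} = -5 + S$ ($q{\left(S,R \right)} = S - 5 = -5 + S$)
$z{\left(C,d \right)} = d \left(-2 + d\right)$ ($z{\left(C,d \right)} = \left(d + \left(-5 + 3\right)\right) d = \left(d - 2\right) d = \left(-2 + d\right) d = d \left(-2 + d\right)$)
$\left(G{\left(57 \right)} + 38041\right) \left(z{\left(-10,-47 \right)} + 44897\right) = \left(-78 + 38041\right) \left(- 47 \left(-2 - 47\right) + 44897\right) = 37963 \left(\left(-47\right) \left(-49\right) + 44897\right) = 37963 \left(2303 + 44897\right) = 37963 \cdot 47200 = 1791853600$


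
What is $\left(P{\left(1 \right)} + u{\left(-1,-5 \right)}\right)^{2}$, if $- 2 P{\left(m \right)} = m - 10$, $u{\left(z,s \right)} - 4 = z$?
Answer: $\frac{225}{4} \approx 56.25$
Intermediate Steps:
$u{\left(z,s \right)} = 4 + z$
$P{\left(m \right)} = 5 - \frac{m}{2}$ ($P{\left(m \right)} = - \frac{m - 10}{2} = - \frac{-10 + m}{2} = 5 - \frac{m}{2}$)
$\left(P{\left(1 \right)} + u{\left(-1,-5 \right)}\right)^{2} = \left(\left(5 - \frac{1}{2}\right) + \left(4 - 1\right)\right)^{2} = \left(\left(5 - \frac{1}{2}\right) + 3\right)^{2} = \left(\frac{9}{2} + 3\right)^{2} = \left(\frac{15}{2}\right)^{2} = \frac{225}{4}$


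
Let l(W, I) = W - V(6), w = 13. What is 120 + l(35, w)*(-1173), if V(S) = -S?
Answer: -47973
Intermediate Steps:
l(W, I) = 6 + W (l(W, I) = W - (-1)*6 = W - 1*(-6) = W + 6 = 6 + W)
120 + l(35, w)*(-1173) = 120 + (6 + 35)*(-1173) = 120 + 41*(-1173) = 120 - 48093 = -47973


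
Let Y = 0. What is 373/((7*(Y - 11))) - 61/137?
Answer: -55798/10549 ≈ -5.2894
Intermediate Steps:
373/((7*(Y - 11))) - 61/137 = 373/((7*(0 - 11))) - 61/137 = 373/((7*(-11))) - 61*1/137 = 373/(-77) - 61/137 = 373*(-1/77) - 61/137 = -373/77 - 61/137 = -55798/10549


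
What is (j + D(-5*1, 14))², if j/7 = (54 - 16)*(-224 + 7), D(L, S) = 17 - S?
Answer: 3331482961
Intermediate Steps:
j = -57722 (j = 7*((54 - 16)*(-224 + 7)) = 7*(38*(-217)) = 7*(-8246) = -57722)
(j + D(-5*1, 14))² = (-57722 + (17 - 1*14))² = (-57722 + (17 - 14))² = (-57722 + 3)² = (-57719)² = 3331482961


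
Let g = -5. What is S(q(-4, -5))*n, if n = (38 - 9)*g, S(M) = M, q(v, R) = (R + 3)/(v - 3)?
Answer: -290/7 ≈ -41.429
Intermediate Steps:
q(v, R) = (3 + R)/(-3 + v)
n = -145 (n = (38 - 9)*(-5) = 29*(-5) = -145)
S(q(-4, -5))*n = ((3 - 5)/(-3 - 4))*(-145) = (-2/(-7))*(-145) = -1/7*(-2)*(-145) = (2/7)*(-145) = -290/7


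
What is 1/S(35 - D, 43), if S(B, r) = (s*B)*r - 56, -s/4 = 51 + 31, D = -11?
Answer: -1/648840 ≈ -1.5412e-6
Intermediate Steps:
s = -328 (s = -4*(51 + 31) = -4*82 = -328)
S(B, r) = -56 - 328*B*r (S(B, r) = (-328*B)*r - 56 = -328*B*r - 56 = -56 - 328*B*r)
1/S(35 - D, 43) = 1/(-56 - 328*(35 - 1*(-11))*43) = 1/(-56 - 328*(35 + 11)*43) = 1/(-56 - 328*46*43) = 1/(-56 - 648784) = 1/(-648840) = -1/648840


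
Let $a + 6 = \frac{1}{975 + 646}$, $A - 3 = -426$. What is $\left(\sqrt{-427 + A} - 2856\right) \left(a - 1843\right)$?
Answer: $\frac{8560083168}{1621} - \frac{14986140 i \sqrt{34}}{1621} \approx 5.2807 \cdot 10^{6} - 53907.0 i$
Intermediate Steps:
$A = -423$ ($A = 3 - 426 = -423$)
$a = - \frac{9725}{1621}$ ($a = -6 + \frac{1}{975 + 646} = -6 + \frac{1}{1621} = - \frac{9725}{1621} \approx -5.9994$)
$\left(\sqrt{-427 + A} - 2856\right) \left(a - 1843\right) = \left(\sqrt{-427 - 423} - 2856\right) \left(- \frac{9725}{1621} - 1843\right) = \left(\sqrt{-850} - 2856\right) \left(- \frac{2997228}{1621}\right) = \left(5 i \sqrt{34} - 2856\right) \left(- \frac{2997228}{1621}\right) = \left(-2856 + 5 i \sqrt{34}\right) \left(- \frac{2997228}{1621}\right) = \frac{8560083168}{1621} - \frac{14986140 i \sqrt{34}}{1621}$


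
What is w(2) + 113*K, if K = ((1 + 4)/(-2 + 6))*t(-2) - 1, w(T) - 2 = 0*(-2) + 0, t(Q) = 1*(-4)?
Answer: -676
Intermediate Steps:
t(Q) = -4
w(T) = 2 (w(T) = 2 + (0*(-2) + 0) = 2 + (0 + 0) = 2 + 0 = 2)
K = -6 (K = ((1 + 4)/(-2 + 6))*(-4) - 1 = (5/4)*(-4) - 1 = -5 - 1 = -6)
w(2) + 113*K = 2 + 113*(-6) = 2 - 678 = -676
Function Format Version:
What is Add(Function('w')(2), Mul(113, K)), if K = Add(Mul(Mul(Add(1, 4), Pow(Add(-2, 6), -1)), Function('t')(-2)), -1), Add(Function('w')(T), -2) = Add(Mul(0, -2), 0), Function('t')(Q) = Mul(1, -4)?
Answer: -676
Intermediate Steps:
Function('t')(Q) = -4
Function('w')(T) = 2 (Function('w')(T) = Add(2, Add(Mul(0, -2), 0)) = Add(2, Add(0, 0)) = Add(2, 0) = 2)
K = -6 (K = Add(Mul(Mul(Add(1, 4), Pow(Add(-2, 6), -1)), -4), -1) = Add(Mul(Mul(5, Pow(4, -1)), -4), -1) = Add(Mul(Mul(5, Rational(1, 4)), -4), -1) = Add(Mul(Rational(5, 4), -4), -1) = Add(-5, -1) = -6)
Add(Function('w')(2), Mul(113, K)) = Add(2, Mul(113, -6)) = Add(2, -678) = -676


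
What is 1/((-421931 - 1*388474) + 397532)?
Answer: -1/412873 ≈ -2.4221e-6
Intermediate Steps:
1/((-421931 - 1*388474) + 397532) = 1/((-421931 - 388474) + 397532) = 1/(-810405 + 397532) = 1/(-412873) = -1/412873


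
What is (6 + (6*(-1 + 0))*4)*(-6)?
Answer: 108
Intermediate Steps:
(6 + (6*(-1 + 0))*4)*(-6) = (6 + (6*(-1))*4)*(-6) = (6 - 6*4)*(-6) = (6 - 24)*(-6) = -18*(-6) = 108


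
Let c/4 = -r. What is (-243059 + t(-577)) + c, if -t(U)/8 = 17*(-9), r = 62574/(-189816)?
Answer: -1912662586/7909 ≈ -2.4183e+5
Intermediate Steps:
r = -10429/31636 (r = 62574*(-1/189816) = -10429/31636 ≈ -0.32966)
t(U) = 1224 (t(U) = -136*(-9) = -8*(-153) = 1224)
c = 10429/7909 (c = 4*(-1*(-10429/31636)) = 4*(10429/31636) = 10429/7909 ≈ 1.3186)
(-243059 + t(-577)) + c = (-243059 + 1224) + 10429/7909 = -241835 + 10429/7909 = -1912662586/7909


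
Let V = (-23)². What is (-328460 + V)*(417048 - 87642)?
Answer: -108022438986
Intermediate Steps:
V = 529
(-328460 + V)*(417048 - 87642) = (-328460 + 529)*(417048 - 87642) = -327931*329406 = -108022438986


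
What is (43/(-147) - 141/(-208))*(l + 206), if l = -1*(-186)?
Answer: 11783/78 ≈ 151.06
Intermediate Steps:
l = 186
(43/(-147) - 141/(-208))*(l + 206) = (43/(-147) - 141/(-208))*(186 + 206) = (43*(-1/147) - 141*(-1/208))*392 = (-43/147 + 141/208)*392 = (11783/30576)*392 = 11783/78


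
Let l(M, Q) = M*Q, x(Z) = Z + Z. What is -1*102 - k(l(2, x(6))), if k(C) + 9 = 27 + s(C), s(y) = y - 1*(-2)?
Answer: -146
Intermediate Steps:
x(Z) = 2*Z
s(y) = 2 + y (s(y) = y + 2 = 2 + y)
k(C) = 20 + C (k(C) = -9 + (27 + (2 + C)) = -9 + (29 + C) = 20 + C)
-1*102 - k(l(2, x(6))) = -1*102 - (20 + 2*(2*6)) = -102 - (20 + 2*12) = -102 - (20 + 24) = -102 - 1*44 = -102 - 44 = -146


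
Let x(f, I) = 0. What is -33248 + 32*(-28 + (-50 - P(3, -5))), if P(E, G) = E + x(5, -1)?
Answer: -35840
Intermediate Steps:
P(E, G) = E (P(E, G) = E + 0 = E)
-33248 + 32*(-28 + (-50 - P(3, -5))) = -33248 + 32*(-28 + (-50 - 1*3)) = -33248 + 32*(-28 + (-50 - 3)) = -33248 + 32*(-28 - 53) = -33248 + 32*(-81) = -33248 - 2592 = -35840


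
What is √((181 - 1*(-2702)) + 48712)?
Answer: √51595 ≈ 227.15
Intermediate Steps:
√((181 - 1*(-2702)) + 48712) = √((181 + 2702) + 48712) = √(2883 + 48712) = √51595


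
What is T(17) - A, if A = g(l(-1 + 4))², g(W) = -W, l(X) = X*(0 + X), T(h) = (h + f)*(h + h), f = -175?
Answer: -5453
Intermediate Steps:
T(h) = 2*h*(-175 + h) (T(h) = (h - 175)*(h + h) = (-175 + h)*(2*h) = 2*h*(-175 + h))
l(X) = X² (l(X) = X*X = X²)
A = 81 (A = (-(-1 + 4)²)² = (-1*3²)² = (-1*9)² = (-9)² = 81)
T(17) - A = 2*17*(-175 + 17) - 1*81 = 2*17*(-158) - 81 = -5372 - 81 = -5453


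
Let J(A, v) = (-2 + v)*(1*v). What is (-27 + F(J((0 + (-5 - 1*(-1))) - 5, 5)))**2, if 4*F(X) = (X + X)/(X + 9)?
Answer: 182329/256 ≈ 712.22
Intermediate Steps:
J(A, v) = v*(-2 + v) (J(A, v) = (-2 + v)*v = v*(-2 + v))
F(X) = X/(2*(9 + X)) (F(X) = ((X + X)/(X + 9))/4 = ((2*X)/(9 + X))/4 = (2*X/(9 + X))/4 = X/(2*(9 + X)))
(-27 + F(J((0 + (-5 - 1*(-1))) - 5, 5)))**2 = (-27 + (5*(-2 + 5))/(2*(9 + 5*(-2 + 5))))**2 = (-27 + (5*3)/(2*(9 + 5*3)))**2 = (-27 + (1/2)*15/(9 + 15))**2 = (-27 + (1/2)*15/24)**2 = (-27 + (1/2)*15*(1/24))**2 = (-27 + 5/16)**2 = (-427/16)**2 = 182329/256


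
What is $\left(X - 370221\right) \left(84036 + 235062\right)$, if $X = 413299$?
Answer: $13746103644$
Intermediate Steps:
$\left(X - 370221\right) \left(84036 + 235062\right) = \left(413299 - 370221\right) \left(84036 + 235062\right) = 43078 \cdot 319098 = 13746103644$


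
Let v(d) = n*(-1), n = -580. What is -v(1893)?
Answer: -580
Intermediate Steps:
v(d) = 580 (v(d) = -580*(-1) = 580)
-v(1893) = -1*580 = -580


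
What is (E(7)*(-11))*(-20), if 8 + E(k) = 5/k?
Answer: -11220/7 ≈ -1602.9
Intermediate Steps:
E(k) = -8 + 5/k
(E(7)*(-11))*(-20) = ((-8 + 5/7)*(-11))*(-20) = -51/7*(-11)*(-20) = (561/7)*(-20) = -11220/7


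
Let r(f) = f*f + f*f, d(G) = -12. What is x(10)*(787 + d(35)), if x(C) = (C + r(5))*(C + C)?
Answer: 930000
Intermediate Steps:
r(f) = 2*f**2 (r(f) = f**2 + f**2 = 2*f**2)
x(C) = 2*C*(50 + C) (x(C) = (C + 2*5**2)*(C + C) = (C + 2*25)*(2*C) = (C + 50)*(2*C) = (50 + C)*(2*C) = 2*C*(50 + C))
x(10)*(787 + d(35)) = (2*10*(50 + 10))*(787 - 12) = (2*10*60)*775 = 1200*775 = 930000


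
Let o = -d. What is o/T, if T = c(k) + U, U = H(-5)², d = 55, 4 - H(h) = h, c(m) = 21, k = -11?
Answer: -55/102 ≈ -0.53922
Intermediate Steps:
H(h) = 4 - h
U = 81 (U = (4 - 1*(-5))² = (4 + 5)² = 9² = 81)
o = -55 (o = -1*55 = -55)
T = 102 (T = 21 + 81 = 102)
o/T = -55/102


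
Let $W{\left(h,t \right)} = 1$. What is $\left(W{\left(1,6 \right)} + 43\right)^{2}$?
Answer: $1936$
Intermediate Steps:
$\left(W{\left(1,6 \right)} + 43\right)^{2} = \left(1 + 43\right)^{2} = 44^{2} = 1936$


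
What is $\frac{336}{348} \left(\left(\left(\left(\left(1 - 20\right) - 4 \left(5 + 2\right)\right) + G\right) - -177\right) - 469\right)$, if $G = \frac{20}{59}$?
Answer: $- \frac{19292}{59} \approx -326.98$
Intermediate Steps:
$G = \frac{20}{59}$ ($G = 20 \cdot \frac{1}{59} = \frac{20}{59} \approx 0.33898$)
$\frac{336}{348} \left(\left(\left(\left(\left(1 - 20\right) - 4 \left(5 + 2\right)\right) + G\right) - -177\right) - 469\right) = \frac{336}{348} \left(\left(\left(\left(\left(1 - 20\right) - 4 \left(5 + 2\right)\right) + \frac{20}{59}\right) - -177\right) - 469\right) = 336 \cdot \frac{1}{348} \left(\left(\left(\left(-19 - 28\right) + \frac{20}{59}\right) + 177\right) - 469\right) = \frac{28 \left(\left(\left(\left(-19 - 28\right) + \frac{20}{59}\right) + 177\right) - 469\right)}{29} = \frac{28 \left(\left(\left(-47 + \frac{20}{59}\right) + 177\right) - 469\right)}{29} = \frac{28 \left(\left(- \frac{2753}{59} + 177\right) - 469\right)}{29} = \frac{28 \left(\frac{7690}{59} - 469\right)}{29} = \frac{28}{29} \left(- \frac{19981}{59}\right) = - \frac{19292}{59}$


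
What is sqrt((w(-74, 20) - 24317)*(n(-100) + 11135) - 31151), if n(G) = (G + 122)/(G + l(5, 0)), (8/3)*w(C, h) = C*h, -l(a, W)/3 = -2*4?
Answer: I*sqrt(99987495307)/19 ≈ 16643.0*I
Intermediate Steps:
l(a, W) = 24 (l(a, W) = -(-6)*4 = -3*(-8) = 24)
w(C, h) = 3*C*h/8 (w(C, h) = 3*(C*h)/8 = 3*C*h/8)
n(G) = (122 + G)/(24 + G) (n(G) = (G + 122)/(G + 24) = (122 + G)/(24 + G))
sqrt((w(-74, 20) - 24317)*(n(-100) + 11135) - 31151) = sqrt(((3/8)*(-74)*20 - 24317)*((122 - 100)/(24 - 100) + 11135) - 31151) = sqrt((-555 - 24317)*(22/(-76) + 11135) - 31151) = sqrt(-24872*(-1/76*22 + 11135) - 31151) = sqrt(-24872*(-11/38 + 11135) - 31151) = sqrt(-24872*423119/38 - 31151) = sqrt(-5261907884/19 - 31151) = sqrt(-5262499753/19) = I*sqrt(99987495307)/19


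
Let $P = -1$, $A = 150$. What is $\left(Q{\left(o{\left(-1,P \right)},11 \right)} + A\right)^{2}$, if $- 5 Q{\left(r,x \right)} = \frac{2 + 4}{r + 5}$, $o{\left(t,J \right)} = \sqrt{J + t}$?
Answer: $\frac{72 \left(- 179063 i + 78000 \sqrt{2}\right)}{25 \left(- 23 i + 10 \sqrt{2}\right)} \approx 22433.0 + 18.828 i$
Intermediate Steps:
$Q{\left(r,x \right)} = - \frac{6}{5 \left(5 + r\right)}$ ($Q{\left(r,x \right)} = - \frac{\left(2 + 4\right) \frac{1}{r + 5}}{5} = - \frac{6 \frac{1}{5 + r}}{5} = - \frac{6}{5 \left(5 + r\right)}$)
$\left(Q{\left(o{\left(-1,P \right)},11 \right)} + A\right)^{2} = \left(- \frac{6}{25 + 5 \sqrt{-1 - 1}} + 150\right)^{2} = \left(- \frac{6}{25 + 5 \sqrt{-2}} + 150\right)^{2} = \left(- \frac{6}{25 + 5 i \sqrt{2}} + 150\right)^{2} = \left(150 - \frac{6}{25 + 5 i \sqrt{2}}\right)^{2}$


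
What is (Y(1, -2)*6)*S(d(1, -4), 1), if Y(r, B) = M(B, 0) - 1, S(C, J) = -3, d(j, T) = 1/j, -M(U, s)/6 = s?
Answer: 18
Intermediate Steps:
M(U, s) = -6*s
Y(r, B) = -1 (Y(r, B) = -6*0 - 1 = 0 - 1 = -1)
(Y(1, -2)*6)*S(d(1, -4), 1) = -1*6*(-3) = -6*(-3) = 18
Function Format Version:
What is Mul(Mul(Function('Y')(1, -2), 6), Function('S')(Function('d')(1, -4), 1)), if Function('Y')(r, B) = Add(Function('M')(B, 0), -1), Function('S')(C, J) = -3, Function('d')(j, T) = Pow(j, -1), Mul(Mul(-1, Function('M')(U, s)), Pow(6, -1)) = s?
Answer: 18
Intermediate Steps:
Function('M')(U, s) = Mul(-6, s)
Function('Y')(r, B) = -1 (Function('Y')(r, B) = Add(Mul(-6, 0), -1) = Add(0, -1) = -1)
Mul(Mul(Function('Y')(1, -2), 6), Function('S')(Function('d')(1, -4), 1)) = Mul(Mul(-1, 6), -3) = Mul(-6, -3) = 18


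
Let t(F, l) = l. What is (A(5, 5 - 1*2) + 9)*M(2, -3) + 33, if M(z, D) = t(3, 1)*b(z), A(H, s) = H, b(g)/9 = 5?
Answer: 663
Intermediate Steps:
b(g) = 45 (b(g) = 9*5 = 45)
M(z, D) = 45 (M(z, D) = 1*45 = 45)
(A(5, 5 - 1*2) + 9)*M(2, -3) + 33 = (5 + 9)*45 + 33 = 14*45 + 33 = 630 + 33 = 663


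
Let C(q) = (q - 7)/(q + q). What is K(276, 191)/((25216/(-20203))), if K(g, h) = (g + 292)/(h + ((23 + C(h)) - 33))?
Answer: -273972883/109257776 ≈ -2.5076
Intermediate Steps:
C(q) = (-7 + q)/(2*q) (C(q) = (-7 + q)/((2*q)) = (-7 + q)*(1/(2*q)) = (-7 + q)/(2*q))
K(g, h) = (292 + g)/(-10 + h + (-7 + h)/(2*h)) (K(g, h) = (g + 292)/(h + ((23 + (-7 + h)/(2*h)) - 33)) = (292 + g)/(h + (-10 + (-7 + h)/(2*h))) = (292 + g)/(-10 + h + (-7 + h)/(2*h)))
K(276, 191)/((25216/(-20203))) = (2*191*(292 + 276)/(-7 + 191 + 2*191*(-10 + 191)))/((25216/(-20203))) = (2*191*568/(-7 + 191 + 2*191*181))/((25216*(-1/20203))) = (2*191*568/(-7 + 191 + 69142))/(-25216/20203) = (2*191*568/69326)*(-20203/25216) = (2*191*(1/69326)*568)*(-20203/25216) = (108488/34663)*(-20203/25216) = -273972883/109257776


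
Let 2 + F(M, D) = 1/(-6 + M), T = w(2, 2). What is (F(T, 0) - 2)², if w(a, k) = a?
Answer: 289/16 ≈ 18.063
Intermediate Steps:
T = 2
F(M, D) = -2 + 1/(-6 + M)
(F(T, 0) - 2)² = ((13 - 2*2)/(-6 + 2) - 2)² = ((13 - 4)/(-4) - 2)² = (-¼*9 - 2)² = (-9/4 - 2)² = (-17/4)² = 289/16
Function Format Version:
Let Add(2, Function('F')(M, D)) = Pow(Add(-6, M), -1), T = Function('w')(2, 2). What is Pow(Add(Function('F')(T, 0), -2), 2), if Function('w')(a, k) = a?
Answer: Rational(289, 16) ≈ 18.063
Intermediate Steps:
T = 2
Function('F')(M, D) = Add(-2, Pow(Add(-6, M), -1))
Pow(Add(Function('F')(T, 0), -2), 2) = Pow(Add(Mul(Pow(Add(-6, 2), -1), Add(13, Mul(-2, 2))), -2), 2) = Pow(Add(Mul(Pow(-4, -1), Add(13, -4)), -2), 2) = Pow(Add(Mul(Rational(-1, 4), 9), -2), 2) = Pow(Add(Rational(-9, 4), -2), 2) = Pow(Rational(-17, 4), 2) = Rational(289, 16)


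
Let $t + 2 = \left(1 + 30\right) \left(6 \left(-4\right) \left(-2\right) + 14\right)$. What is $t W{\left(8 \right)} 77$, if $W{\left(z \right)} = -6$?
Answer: $-887040$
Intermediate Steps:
$t = 1920$ ($t = -2 + \left(1 + 30\right) \left(6 \left(-4\right) \left(-2\right) + 14\right) = -2 + 31 \left(\left(-24\right) \left(-2\right) + 14\right) = -2 + 31 \left(48 + 14\right) = -2 + 31 \cdot 62 = -2 + 1922 = 1920$)
$t W{\left(8 \right)} 77 = 1920 \left(-6\right) 77 = \left(-11520\right) 77 = -887040$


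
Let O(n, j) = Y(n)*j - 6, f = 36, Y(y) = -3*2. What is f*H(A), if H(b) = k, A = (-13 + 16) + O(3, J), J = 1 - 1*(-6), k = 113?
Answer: 4068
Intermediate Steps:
Y(y) = -6
J = 7 (J = 1 + 6 = 7)
O(n, j) = -6 - 6*j (O(n, j) = -6*j - 6 = -6 - 6*j)
A = -45 (A = (-13 + 16) + (-6 - 6*7) = 3 + (-6 - 42) = 3 - 48 = -45)
H(b) = 113
f*H(A) = 36*113 = 4068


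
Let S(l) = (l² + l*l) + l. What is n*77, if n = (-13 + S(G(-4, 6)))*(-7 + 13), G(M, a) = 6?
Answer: 30030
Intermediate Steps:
S(l) = l + 2*l² (S(l) = (l² + l²) + l = 2*l² + l = l + 2*l²)
n = 390 (n = (-13 + 6*(1 + 2*6))*(-7 + 13) = (-13 + 6*(1 + 12))*6 = (-13 + 6*13)*6 = (-13 + 78)*6 = 65*6 = 390)
n*77 = 390*77 = 30030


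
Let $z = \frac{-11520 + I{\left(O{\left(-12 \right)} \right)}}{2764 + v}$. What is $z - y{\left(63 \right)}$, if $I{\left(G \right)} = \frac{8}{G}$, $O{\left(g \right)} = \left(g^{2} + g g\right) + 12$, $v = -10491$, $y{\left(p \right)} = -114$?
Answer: $\frac{66929848}{579525} \approx 115.49$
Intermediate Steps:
$O{\left(g \right)} = 12 + 2 g^{2}$ ($O{\left(g \right)} = \left(g^{2} + g^{2}\right) + 12 = 2 g^{2} + 12 = 12 + 2 g^{2}$)
$z = \frac{863998}{579525}$ ($z = \frac{-11520 + \frac{8}{12 + 2 \left(-12\right)^{2}}}{2764 - 10491} = \frac{-11520 + \frac{8}{12 + 2 \cdot 144}}{-7727} = \left(-11520 + \frac{8}{12 + 288}\right) \left(- \frac{1}{7727}\right) = \left(-11520 + \frac{8}{300}\right) \left(- \frac{1}{7727}\right) = \left(-11520 + 8 \cdot \frac{1}{300}\right) \left(- \frac{1}{7727}\right) = \left(-11520 + \frac{2}{75}\right) \left(- \frac{1}{7727}\right) = \left(- \frac{863998}{75}\right) \left(- \frac{1}{7727}\right) = \frac{863998}{579525} \approx 1.4909$)
$z - y{\left(63 \right)} = \frac{863998}{579525} - -114 = \frac{863998}{579525} + 114 = \frac{66929848}{579525}$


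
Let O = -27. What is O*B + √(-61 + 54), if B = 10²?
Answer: -2700 + I*√7 ≈ -2700.0 + 2.6458*I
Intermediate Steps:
B = 100
O*B + √(-61 + 54) = -27*100 + √(-61 + 54) = -2700 + √(-7) = -2700 + I*√7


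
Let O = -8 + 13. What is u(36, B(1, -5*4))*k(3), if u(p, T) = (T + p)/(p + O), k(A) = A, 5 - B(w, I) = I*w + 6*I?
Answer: 543/41 ≈ 13.244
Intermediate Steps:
O = 5
B(w, I) = 5 - 6*I - I*w (B(w, I) = 5 - (I*w + 6*I) = 5 - (6*I + I*w) = 5 + (-6*I - I*w) = 5 - 6*I - I*w)
u(p, T) = (T + p)/(5 + p) (u(p, T) = (T + p)/(p + 5) = (T + p)/(5 + p))
u(36, B(1, -5*4))*k(3) = (((5 - (-30)*4 - 1*(-5*4)*1) + 36)/(5 + 36))*3 = (((5 - 6*(-20) - 1*(-20)*1) + 36)/41)*3 = (((5 + 120 + 20) + 36)/41)*3 = ((145 + 36)/41)*3 = ((1/41)*181)*3 = (181/41)*3 = 543/41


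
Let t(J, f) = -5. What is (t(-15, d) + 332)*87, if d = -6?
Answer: 28449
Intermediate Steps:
(t(-15, d) + 332)*87 = (-5 + 332)*87 = 327*87 = 28449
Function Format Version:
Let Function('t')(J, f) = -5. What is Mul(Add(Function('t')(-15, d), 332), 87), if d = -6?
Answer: 28449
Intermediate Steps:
Mul(Add(Function('t')(-15, d), 332), 87) = Mul(Add(-5, 332), 87) = Mul(327, 87) = 28449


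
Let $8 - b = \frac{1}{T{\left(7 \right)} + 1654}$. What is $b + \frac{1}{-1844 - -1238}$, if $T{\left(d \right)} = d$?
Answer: $\frac{8050261}{1006566} \approx 7.9977$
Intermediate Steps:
$b = \frac{13287}{1661}$ ($b = 8 - \frac{1}{7 + 1654} = 8 - \frac{1}{1661} = \frac{13287}{1661} \approx 7.9994$)
$b + \frac{1}{-1844 - -1238} = \frac{13287}{1661} + \frac{1}{-1844 - -1238} = \frac{13287}{1661} + \frac{1}{-1844 + \left(-1182 + 2420\right)} = \frac{13287}{1661} + \frac{1}{-1844 + 1238} = \frac{13287}{1661} + \frac{1}{-606} = \frac{13287}{1661} - \frac{1}{606} = \frac{8050261}{1006566}$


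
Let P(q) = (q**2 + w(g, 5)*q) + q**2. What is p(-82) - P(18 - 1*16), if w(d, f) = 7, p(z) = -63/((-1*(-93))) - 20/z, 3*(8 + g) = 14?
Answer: -28513/1271 ≈ -22.434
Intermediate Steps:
g = -10/3 (g = -8 + (1/3)*14 = -8 + 14/3 = -10/3 ≈ -3.3333)
p(z) = -21/31 - 20/z (p(z) = -63/93 - 20/z = -63*1/93 - 20/z = -21/31 - 20/z)
P(q) = 2*q**2 + 7*q (P(q) = (q**2 + 7*q) + q**2 = 2*q**2 + 7*q)
p(-82) - P(18 - 1*16) = (-21/31 - 20/(-82)) - (18 - 1*16)*(7 + 2*(18 - 1*16)) = (-21/31 - 20*(-1/82)) - (18 - 16)*(7 + 2*(18 - 16)) = (-21/31 + 10/41) - 2*(7 + 2*2) = -551/1271 - 2*(7 + 4) = -551/1271 - 2*11 = -551/1271 - 1*22 = -551/1271 - 22 = -28513/1271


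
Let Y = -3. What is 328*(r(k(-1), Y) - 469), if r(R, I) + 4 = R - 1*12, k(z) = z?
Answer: -159408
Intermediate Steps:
r(R, I) = -16 + R (r(R, I) = -4 + (R - 1*12) = -4 + (R - 12) = -4 + (-12 + R) = -16 + R)
328*(r(k(-1), Y) - 469) = 328*((-16 - 1) - 469) = 328*(-17 - 469) = 328*(-486) = -159408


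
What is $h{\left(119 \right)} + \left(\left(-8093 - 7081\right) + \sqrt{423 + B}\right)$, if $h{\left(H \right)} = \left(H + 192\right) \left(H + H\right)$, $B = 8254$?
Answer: $58844 + \sqrt{8677} \approx 58937.0$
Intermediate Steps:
$h{\left(H \right)} = 2 H \left(192 + H\right)$ ($h{\left(H \right)} = \left(192 + H\right) 2 H = 2 H \left(192 + H\right)$)
$h{\left(119 \right)} + \left(\left(-8093 - 7081\right) + \sqrt{423 + B}\right) = 2 \cdot 119 \left(192 + 119\right) + \left(\left(-8093 - 7081\right) + \sqrt{423 + 8254}\right) = 2 \cdot 119 \cdot 311 - \left(15174 - \sqrt{8677}\right) = 74018 - \left(15174 - \sqrt{8677}\right) = 58844 + \sqrt{8677}$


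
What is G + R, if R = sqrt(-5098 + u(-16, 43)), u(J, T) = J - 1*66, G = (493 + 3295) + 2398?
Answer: 6186 + 2*I*sqrt(1295) ≈ 6186.0 + 71.972*I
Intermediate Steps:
G = 6186 (G = 3788 + 2398 = 6186)
u(J, T) = -66 + J (u(J, T) = J - 66 = -66 + J)
R = 2*I*sqrt(1295) (R = sqrt(-5098 + (-66 - 16)) = sqrt(-5098 - 82) = sqrt(-5180) = 2*I*sqrt(1295) ≈ 71.972*I)
G + R = 6186 + 2*I*sqrt(1295)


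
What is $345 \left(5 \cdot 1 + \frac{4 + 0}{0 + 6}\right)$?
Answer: $1955$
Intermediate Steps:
$345 \left(5 \cdot 1 + \frac{4 + 0}{0 + 6}\right) = 345 \left(5 + \frac{4}{6}\right) = 345 \left(5 + 4 \cdot \frac{1}{6}\right) = 345 \left(5 + \frac{2}{3}\right) = 345 \cdot \frac{17}{3} = 1955$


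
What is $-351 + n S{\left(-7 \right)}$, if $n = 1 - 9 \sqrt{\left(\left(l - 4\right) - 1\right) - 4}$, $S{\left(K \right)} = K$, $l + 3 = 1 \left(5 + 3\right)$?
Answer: $-358 + 126 i \approx -358.0 + 126.0 i$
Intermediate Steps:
$l = 5$ ($l = -3 + 1 \left(5 + 3\right) = -3 + 1 \cdot 8 = -3 + 8 = 5$)
$n = 1 - 18 i$ ($n = 1 - 9 \sqrt{\left(\left(5 - 4\right) - 1\right) - 4} = 1 - 9 \sqrt{\left(1 - 1\right) - 4} = 1 - 9 \sqrt{0 - 4} = 1 - 9 \sqrt{-4} = 1 - 9 \cdot 2 i = 1 - 18 i \approx 1.0 - 18.0 i$)
$-351 + n S{\left(-7 \right)} = -351 + \left(1 - 18 i\right) \left(-7\right) = -351 - \left(7 - 126 i\right) = -358 + 126 i$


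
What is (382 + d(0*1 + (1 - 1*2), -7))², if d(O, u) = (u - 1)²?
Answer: 198916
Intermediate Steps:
d(O, u) = (-1 + u)²
(382 + d(0*1 + (1 - 1*2), -7))² = (382 + (-1 - 7)²)² = (382 + (-8)²)² = (382 + 64)² = 446² = 198916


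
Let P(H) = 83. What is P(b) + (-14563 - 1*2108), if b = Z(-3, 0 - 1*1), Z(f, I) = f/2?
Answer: -16588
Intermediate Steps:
Z(f, I) = f/2 (Z(f, I) = f*(1/2) = f/2)
b = -3/2 (b = (1/2)*(-3) = -3/2 ≈ -1.5000)
P(b) + (-14563 - 1*2108) = 83 + (-14563 - 1*2108) = 83 + (-14563 - 2108) = 83 - 16671 = -16588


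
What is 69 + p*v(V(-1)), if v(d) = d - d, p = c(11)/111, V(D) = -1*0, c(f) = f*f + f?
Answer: 69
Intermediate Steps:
c(f) = f + f**2 (c(f) = f**2 + f = f + f**2)
V(D) = 0
p = 44/37 (p = (11*(1 + 11))/111 = (11*12)*(1/111) = 132*(1/111) = 44/37 ≈ 1.1892)
v(d) = 0
69 + p*v(V(-1)) = 69 + (44/37)*0 = 69 + 0 = 69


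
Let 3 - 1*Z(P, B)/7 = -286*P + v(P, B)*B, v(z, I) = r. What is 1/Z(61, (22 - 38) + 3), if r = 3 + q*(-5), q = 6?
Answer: 1/119686 ≈ 8.3552e-6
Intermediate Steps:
r = -27 (r = 3 + 6*(-5) = 3 - 30 = -27)
v(z, I) = -27
Z(P, B) = 21 + 189*B + 2002*P (Z(P, B) = 21 - 7*(-286*P - 27*B) = 21 + (189*B + 2002*P) = 21 + 189*B + 2002*P)
1/Z(61, (22 - 38) + 3) = 1/(21 + 189*((22 - 38) + 3) + 2002*61) = 1/(21 + 189*(-16 + 3) + 122122) = 1/(21 + 189*(-13) + 122122) = 1/(21 - 2457 + 122122) = 1/119686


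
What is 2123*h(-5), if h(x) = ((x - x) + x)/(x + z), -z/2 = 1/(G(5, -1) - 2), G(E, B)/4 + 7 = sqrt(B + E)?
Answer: 116765/54 ≈ 2162.3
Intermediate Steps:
G(E, B) = -28 + 4*sqrt(B + E)
z = 1/11 (z = -2/((-28 + 4*sqrt(-1 + 5)) - 2) = -2/((-28 + 4*sqrt(4)) - 2) = -2/((-28 + 4*2) - 2) = -2/((-28 + 8) - 2) = -2/(-20 - 2) = -2/(-22) = -2*(-1/22) = 1/11 ≈ 0.090909)
h(x) = x/(1/11 + x) (h(x) = ((x - x) + x)/(x + 1/11) = (0 + x)/(1/11 + x) = x/(1/11 + x))
2123*h(-5) = 2123*(11*(-5)/(1 + 11*(-5))) = 2123*(11*(-5)/(1 - 55)) = 2123*(11*(-5)/(-54)) = 2123*(11*(-5)*(-1/54)) = 2123*(55/54) = 116765/54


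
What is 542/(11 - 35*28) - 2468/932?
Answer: -724159/225777 ≈ -3.2074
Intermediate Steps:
542/(11 - 35*28) - 2468/932 = 542/(11 - 980) - 2468*1/932 = 542/(-969) - 617/233 = 542*(-1/969) - 617/233 = -542/969 - 617/233 = -724159/225777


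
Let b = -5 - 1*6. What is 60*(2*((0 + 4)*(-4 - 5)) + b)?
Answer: -4980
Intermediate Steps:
b = -11 (b = -5 - 6 = -11)
60*(2*((0 + 4)*(-4 - 5)) + b) = 60*(2*((0 + 4)*(-4 - 5)) - 11) = 60*(2*(4*(-9)) - 11) = 60*(2*(-36) - 11) = 60*(-72 - 11) = 60*(-83) = -4980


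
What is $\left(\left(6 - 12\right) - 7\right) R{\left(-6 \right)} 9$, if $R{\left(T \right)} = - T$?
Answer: $-702$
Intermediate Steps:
$\left(\left(6 - 12\right) - 7\right) R{\left(-6 \right)} 9 = \left(\left(6 - 12\right) - 7\right) \left(\left(-1\right) \left(-6\right)\right) 9 = \left(\left(6 - 12\right) - 7\right) 6 \cdot 9 = \left(-6 - 7\right) 6 \cdot 9 = \left(-13\right) 6 \cdot 9 = \left(-78\right) 9 = -702$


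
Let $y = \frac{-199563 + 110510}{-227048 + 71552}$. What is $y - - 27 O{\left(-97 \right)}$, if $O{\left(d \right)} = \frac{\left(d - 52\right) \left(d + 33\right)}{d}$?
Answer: $- \frac{2106696209}{793848} \approx -2653.8$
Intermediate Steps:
$O{\left(d \right)} = \frac{\left(-52 + d\right) \left(33 + d\right)}{d}$
$y = \frac{4687}{8184}$ ($y = - \frac{89053}{-155496} = \left(-89053\right) \left(- \frac{1}{155496}\right) = \frac{4687}{8184} \approx 0.5727$)
$y - - 27 O{\left(-97 \right)} = \frac{4687}{8184} - - 27 \left(-19 - 97 - \frac{1716}{-97}\right) = \frac{4687}{8184} - - 27 \left(-19 - 97 - - \frac{1716}{97}\right) = \frac{4687}{8184} - - 27 \left(-19 - 97 + \frac{1716}{97}\right) = \frac{4687}{8184} - \left(-27\right) \left(- \frac{9536}{97}\right) = \frac{4687}{8184} - \frac{257472}{97} = - \frac{2106696209}{793848}$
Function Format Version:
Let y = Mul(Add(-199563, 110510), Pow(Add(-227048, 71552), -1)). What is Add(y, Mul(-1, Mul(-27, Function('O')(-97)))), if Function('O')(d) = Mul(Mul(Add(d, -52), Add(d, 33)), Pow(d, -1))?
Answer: Rational(-2106696209, 793848) ≈ -2653.8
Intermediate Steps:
Function('O')(d) = Mul(Pow(d, -1), Add(-52, d), Add(33, d)) (Function('O')(d) = Mul(Mul(Add(-52, d), Add(33, d)), Pow(d, -1)) = Mul(Pow(d, -1), Add(-52, d), Add(33, d)))
y = Rational(4687, 8184) (y = Mul(-89053, Pow(-155496, -1)) = Mul(-89053, Rational(-1, 155496)) = Rational(4687, 8184) ≈ 0.57270)
Add(y, Mul(-1, Mul(-27, Function('O')(-97)))) = Add(Rational(4687, 8184), Mul(-1, Mul(-27, Add(-19, -97, Mul(-1716, Pow(-97, -1)))))) = Add(Rational(4687, 8184), Mul(-1, Mul(-27, Add(-19, -97, Mul(-1716, Rational(-1, 97)))))) = Add(Rational(4687, 8184), Mul(-1, Mul(-27, Add(-19, -97, Rational(1716, 97))))) = Add(Rational(4687, 8184), Mul(-1, Mul(-27, Rational(-9536, 97)))) = Add(Rational(4687, 8184), Mul(-1, Rational(257472, 97))) = Add(Rational(4687, 8184), Rational(-257472, 97)) = Rational(-2106696209, 793848)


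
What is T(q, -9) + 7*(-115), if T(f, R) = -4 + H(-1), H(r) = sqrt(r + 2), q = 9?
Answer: -808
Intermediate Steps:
H(r) = sqrt(2 + r)
T(f, R) = -3 (T(f, R) = -4 + sqrt(2 - 1) = -4 + sqrt(1) = -4 + 1 = -3)
T(q, -9) + 7*(-115) = -3 + 7*(-115) = -3 - 805 = -808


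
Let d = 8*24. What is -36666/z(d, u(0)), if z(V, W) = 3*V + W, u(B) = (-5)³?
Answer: -36666/451 ≈ -81.299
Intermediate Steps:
d = 192
u(B) = -125
z(V, W) = W + 3*V
-36666/z(d, u(0)) = -36666/(-125 + 3*192) = -36666/(-125 + 576) = -36666/451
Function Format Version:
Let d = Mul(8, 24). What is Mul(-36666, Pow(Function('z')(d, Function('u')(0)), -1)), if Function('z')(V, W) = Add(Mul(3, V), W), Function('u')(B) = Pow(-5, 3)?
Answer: Rational(-36666, 451) ≈ -81.299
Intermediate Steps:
d = 192
Function('u')(B) = -125
Function('z')(V, W) = Add(W, Mul(3, V))
Mul(-36666, Pow(Function('z')(d, Function('u')(0)), -1)) = Mul(-36666, Pow(Add(-125, Mul(3, 192)), -1)) = Mul(-36666, Pow(Add(-125, 576), -1)) = Mul(-36666, Pow(451, -1)) = Mul(-36666, Rational(1, 451)) = Rational(-36666, 451)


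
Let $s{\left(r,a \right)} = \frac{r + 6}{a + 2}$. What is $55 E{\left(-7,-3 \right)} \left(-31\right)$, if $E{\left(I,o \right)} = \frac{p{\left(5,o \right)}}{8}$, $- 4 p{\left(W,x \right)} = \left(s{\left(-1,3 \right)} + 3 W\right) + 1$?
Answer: $\frac{28985}{32} \approx 905.78$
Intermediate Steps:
$s{\left(r,a \right)} = \frac{6 + r}{2 + a}$
$p{\left(W,x \right)} = - \frac{1}{2} - \frac{3 W}{4}$ ($p{\left(W,x \right)} = - \frac{\left(\frac{6 - 1}{2 + 3} + 3 W\right) + 1}{4} = - \frac{\left(\frac{1}{5} \cdot 5 + 3 W\right) + 1}{4} = - \frac{\left(1 + 3 W\right) + 1}{4} = - \frac{2 + 3 W}{4} = - \frac{1}{2} - \frac{3 W}{4}$)
$E{\left(I,o \right)} = - \frac{17}{32}$ ($E{\left(I,o \right)} = \frac{- \frac{1}{2} - \frac{15}{4}}{8} = \left(- \frac{1}{2} - \frac{15}{4}\right) \frac{1}{8} = \left(- \frac{17}{4}\right) \frac{1}{8} = - \frac{17}{32}$)
$55 E{\left(-7,-3 \right)} \left(-31\right) = 55 \left(- \frac{17}{32}\right) \left(-31\right) = \left(- \frac{935}{32}\right) \left(-31\right) = \frac{28985}{32}$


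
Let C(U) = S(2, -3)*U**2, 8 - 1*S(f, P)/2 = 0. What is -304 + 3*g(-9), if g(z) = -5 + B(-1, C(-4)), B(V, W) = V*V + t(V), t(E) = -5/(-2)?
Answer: -617/2 ≈ -308.50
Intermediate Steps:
S(f, P) = 16 (S(f, P) = 16 - 2*0 = 16 + 0 = 16)
t(E) = 5/2 (t(E) = -5*(-1/2) = 5/2)
C(U) = 16*U**2
B(V, W) = 5/2 + V**2 (B(V, W) = V*V + 5/2 = V**2 + 5/2 = 5/2 + V**2)
g(z) = -3/2 (g(z) = -5 + (5/2 + (-1)**2) = -5 + (5/2 + 1) = -5 + 7/2 = -3/2)
-304 + 3*g(-9) = -304 + 3*(-3/2) = -304 - 9/2 = -617/2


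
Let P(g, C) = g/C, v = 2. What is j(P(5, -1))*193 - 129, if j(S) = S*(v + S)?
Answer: 2766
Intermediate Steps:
j(S) = S*(2 + S)
j(P(5, -1))*193 - 129 = ((5/(-1))*(2 + 5/(-1)))*193 - 129 = ((5*(-1))*(2 + 5*(-1)))*193 - 129 = -5*(2 - 5)*193 - 129 = -5*(-3)*193 - 129 = 15*193 - 129 = 2895 - 129 = 2766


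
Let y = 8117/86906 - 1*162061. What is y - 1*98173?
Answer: -22615887887/86906 ≈ -2.6023e+5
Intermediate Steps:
y = -14084065149/86906 (y = 8117*(1/86906) - 162061 = 8117/86906 - 162061 = -14084065149/86906 ≈ -1.6206e+5)
y - 1*98173 = -14084065149/86906 - 1*98173 = -14084065149/86906 - 98173 = -22615887887/86906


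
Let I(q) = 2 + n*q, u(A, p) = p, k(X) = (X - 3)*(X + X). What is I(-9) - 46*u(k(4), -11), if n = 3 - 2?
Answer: 499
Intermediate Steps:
n = 1
k(X) = 2*X*(-3 + X) (k(X) = (-3 + X)*(2*X) = 2*X*(-3 + X))
I(q) = 2 + q (I(q) = 2 + 1*q = 2 + q)
I(-9) - 46*u(k(4), -11) = (2 - 9) - 46*(-11) = -7 + 506 = 499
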